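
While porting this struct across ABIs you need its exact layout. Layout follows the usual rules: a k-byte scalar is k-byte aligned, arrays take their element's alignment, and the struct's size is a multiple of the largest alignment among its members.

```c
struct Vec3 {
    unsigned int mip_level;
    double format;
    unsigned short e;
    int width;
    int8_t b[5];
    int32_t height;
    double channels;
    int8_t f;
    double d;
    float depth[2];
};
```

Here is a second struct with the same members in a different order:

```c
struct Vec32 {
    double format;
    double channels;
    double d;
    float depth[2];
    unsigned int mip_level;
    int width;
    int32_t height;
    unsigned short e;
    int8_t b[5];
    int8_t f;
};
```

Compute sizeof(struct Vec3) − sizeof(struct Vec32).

16

0..4  mip_level  (4B, 4-aligned)
4..8  -- padding (4B)
8..16  format  (8B, 8-aligned)
16..18  e  (2B, 2-aligned)
18..20  -- padding (2B)
20..24  width  (4B, 4-aligned)
24..29  b  (5B, 1-aligned)
29..32  -- padding (3B)
32..36  height  (4B, 4-aligned)
36..40  -- padding (4B)
40..48  channels  (8B, 8-aligned)
48..49  f  (1B, 1-aligned)
49..56  -- padding (7B)
56..64  d  (8B, 8-aligned)
64..72  depth  (8B, 4-aligned)
sizeof = 72, alignof = 8
— Vec32 —
0..8  format  (8B, 8-aligned)
8..16  channels  (8B, 8-aligned)
16..24  d  (8B, 8-aligned)
24..32  depth  (8B, 4-aligned)
32..36  mip_level  (4B, 4-aligned)
36..40  width  (4B, 4-aligned)
40..44  height  (4B, 4-aligned)
44..46  e  (2B, 2-aligned)
46..51  b  (5B, 1-aligned)
51..52  f  (1B, 1-aligned)
52..56  -- tail padding (4B)
sizeof = 56, alignof = 8
72 − 56 = 16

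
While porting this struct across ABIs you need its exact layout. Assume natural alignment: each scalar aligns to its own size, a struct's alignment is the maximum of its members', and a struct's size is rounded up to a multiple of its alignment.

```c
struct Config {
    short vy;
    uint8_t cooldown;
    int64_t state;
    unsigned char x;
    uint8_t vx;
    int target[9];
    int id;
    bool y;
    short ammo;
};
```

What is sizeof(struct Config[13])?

832

0..2  vy  (2B, 2-aligned)
2..3  cooldown  (1B, 1-aligned)
3..8  -- padding (5B)
8..16  state  (8B, 8-aligned)
16..17  x  (1B, 1-aligned)
17..18  vx  (1B, 1-aligned)
18..20  -- padding (2B)
20..56  target  (36B, 4-aligned)
56..60  id  (4B, 4-aligned)
60..61  y  (1B, 1-aligned)
61..62  -- padding (1B)
62..64  ammo  (2B, 2-aligned)
sizeof = 64, alignof = 8
array of 13: 13 × 64 = 832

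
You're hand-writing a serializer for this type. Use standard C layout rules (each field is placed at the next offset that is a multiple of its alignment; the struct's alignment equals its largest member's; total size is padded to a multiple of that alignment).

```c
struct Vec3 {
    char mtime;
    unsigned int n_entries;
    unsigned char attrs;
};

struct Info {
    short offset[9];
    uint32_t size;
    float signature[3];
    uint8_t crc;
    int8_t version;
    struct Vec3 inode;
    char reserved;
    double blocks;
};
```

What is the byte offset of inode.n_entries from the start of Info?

Vec3: @0: mtime [1B, align 1] → 1; +3 pad (align 4); @4: n_entries [4B, align 4] → 8; @8: attrs [1B, align 1] → 9; +3 tail pad (align 4); size 12, align 4
@0: offset [18B, align 2] → 18
+2 pad (align 4)
@20: size [4B, align 4] → 24
@24: signature [12B, align 4] → 36
@36: crc [1B, align 1] → 37
@37: version [1B, align 1] → 38
+2 pad (align 4)
@40: inode [12B, align 4] → 52
within Vec3: n_entries at 4
40 + 4 = 44

44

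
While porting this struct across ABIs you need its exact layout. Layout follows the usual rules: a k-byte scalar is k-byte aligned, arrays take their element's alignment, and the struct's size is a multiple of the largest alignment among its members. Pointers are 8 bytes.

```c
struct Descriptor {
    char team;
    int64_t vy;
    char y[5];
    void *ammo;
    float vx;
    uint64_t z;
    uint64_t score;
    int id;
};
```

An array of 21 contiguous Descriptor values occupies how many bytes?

1344

@0: team [1B, align 1] → 1
+7 pad (align 8)
@8: vy [8B, align 8] → 16
@16: y [5B, align 1] → 21
+3 pad (align 8)
@24: ammo [8B, align 8] → 32
@32: vx [4B, align 4] → 36
+4 pad (align 8)
@40: z [8B, align 8] → 48
@48: score [8B, align 8] → 56
@56: id [4B, align 4] → 60
+4 tail pad (align 8)
size 64, align 8
array of 21: 21 × 64 = 1344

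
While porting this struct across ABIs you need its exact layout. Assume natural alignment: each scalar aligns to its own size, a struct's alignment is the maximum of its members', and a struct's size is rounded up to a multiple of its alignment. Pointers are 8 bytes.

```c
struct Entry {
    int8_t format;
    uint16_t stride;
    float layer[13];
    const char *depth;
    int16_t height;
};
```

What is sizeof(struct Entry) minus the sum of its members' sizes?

7

format at 0 (size 1, align 1) → ends 1
pad 1 to align 2 for stride
stride at 2 (size 2, align 2) → ends 4
layer at 4 (size 52, align 4) → ends 56
depth at 56 (size 8, align 8) → ends 64
height at 64 (size 2, align 2) → ends 66
tail pad 6 to reach multiple of 8
total 72 bytes, alignment 8
data bytes 65, size 72 → padding 7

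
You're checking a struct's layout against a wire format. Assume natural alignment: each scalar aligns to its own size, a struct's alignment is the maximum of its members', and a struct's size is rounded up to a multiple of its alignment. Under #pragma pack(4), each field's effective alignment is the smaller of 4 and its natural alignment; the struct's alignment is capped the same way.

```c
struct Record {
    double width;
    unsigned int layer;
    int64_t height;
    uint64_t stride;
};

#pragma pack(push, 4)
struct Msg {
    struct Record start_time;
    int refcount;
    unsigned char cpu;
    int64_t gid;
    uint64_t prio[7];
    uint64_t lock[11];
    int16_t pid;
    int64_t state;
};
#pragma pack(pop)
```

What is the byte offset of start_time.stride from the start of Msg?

Record: 0..8  width  (8B, 8-aligned); 8..12  layer  (4B, 4-aligned); 12..16  -- padding (4B); 16..24  height  (8B, 8-aligned); 24..32  stride  (8B, 8-aligned); sizeof = 32, alignof = 8
0..32  start_time  (32B, 4-aligned)
within Record: stride at 24
0 + 24 = 24

24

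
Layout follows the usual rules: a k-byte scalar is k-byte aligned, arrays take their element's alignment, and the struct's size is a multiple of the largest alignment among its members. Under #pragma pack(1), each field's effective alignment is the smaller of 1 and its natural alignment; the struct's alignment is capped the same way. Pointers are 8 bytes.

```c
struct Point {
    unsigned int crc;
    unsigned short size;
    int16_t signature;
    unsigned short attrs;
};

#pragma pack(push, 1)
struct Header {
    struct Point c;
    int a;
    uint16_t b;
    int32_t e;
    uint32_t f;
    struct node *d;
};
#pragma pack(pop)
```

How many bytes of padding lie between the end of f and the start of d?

0

Point: crc at 0 (size 4, align 4) → ends 4; size at 4 (size 2, align 2) → ends 6; signature at 6 (size 2, align 2) → ends 8; attrs at 8 (size 2, align 2) → ends 10; tail pad 2 to reach multiple of 4; total 12 bytes, alignment 4
c at 0 (size 12, align 1) → ends 12
a at 12 (size 4, align 1) → ends 16
b at 16 (size 2, align 1) → ends 18
e at 18 (size 4, align 1) → ends 22
f at 22 (size 4, align 1) → ends 26
d at 26 (size 8, align 1) → ends 34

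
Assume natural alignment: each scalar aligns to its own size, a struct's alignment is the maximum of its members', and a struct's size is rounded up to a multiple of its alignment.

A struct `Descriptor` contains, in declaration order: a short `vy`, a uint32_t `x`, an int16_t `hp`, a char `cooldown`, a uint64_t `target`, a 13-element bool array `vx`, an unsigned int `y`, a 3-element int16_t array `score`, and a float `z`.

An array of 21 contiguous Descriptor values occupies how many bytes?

1176

@0: vy [2B, align 2] → 2
+2 pad (align 4)
@4: x [4B, align 4] → 8
@8: hp [2B, align 2] → 10
@10: cooldown [1B, align 1] → 11
+5 pad (align 8)
@16: target [8B, align 8] → 24
@24: vx [13B, align 1] → 37
+3 pad (align 4)
@40: y [4B, align 4] → 44
@44: score [6B, align 2] → 50
+2 pad (align 4)
@52: z [4B, align 4] → 56
size 56, align 8
array of 21: 21 × 56 = 1176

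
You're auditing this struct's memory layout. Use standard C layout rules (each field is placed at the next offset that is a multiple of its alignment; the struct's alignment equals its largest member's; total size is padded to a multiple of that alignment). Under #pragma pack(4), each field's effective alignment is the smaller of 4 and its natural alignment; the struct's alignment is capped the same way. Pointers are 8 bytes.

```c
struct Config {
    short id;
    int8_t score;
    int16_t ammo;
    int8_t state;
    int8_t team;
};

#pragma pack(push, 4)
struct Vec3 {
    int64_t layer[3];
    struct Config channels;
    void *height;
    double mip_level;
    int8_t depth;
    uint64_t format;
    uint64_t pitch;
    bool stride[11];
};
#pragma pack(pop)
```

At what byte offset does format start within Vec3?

52

Config: 0..2  id  (2B, 2-aligned); 2..3  score  (1B, 1-aligned); 3..4  -- padding (1B); 4..6  ammo  (2B, 2-aligned); 6..7  state  (1B, 1-aligned); 7..8  team  (1B, 1-aligned); sizeof = 8, alignof = 2
0..24  layer  (24B, 4-aligned)
24..32  channels  (8B, 2-aligned)
32..40  height  (8B, 4-aligned)
40..48  mip_level  (8B, 4-aligned)
48..49  depth  (1B, 1-aligned)
49..52  -- padding (3B)
52..60  format  (8B, 4-aligned)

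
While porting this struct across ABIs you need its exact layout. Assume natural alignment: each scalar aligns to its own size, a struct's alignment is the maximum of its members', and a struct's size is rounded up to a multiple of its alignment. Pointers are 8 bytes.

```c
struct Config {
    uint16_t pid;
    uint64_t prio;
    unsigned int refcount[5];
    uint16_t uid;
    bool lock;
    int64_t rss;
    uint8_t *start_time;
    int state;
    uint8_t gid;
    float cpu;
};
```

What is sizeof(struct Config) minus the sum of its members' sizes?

14

@0: pid [2B, align 2] → 2
+6 pad (align 8)
@8: prio [8B, align 8] → 16
@16: refcount [20B, align 4] → 36
@36: uid [2B, align 2] → 38
@38: lock [1B, align 1] → 39
+1 pad (align 8)
@40: rss [8B, align 8] → 48
@48: start_time [8B, align 8] → 56
@56: state [4B, align 4] → 60
@60: gid [1B, align 1] → 61
+3 pad (align 4)
@64: cpu [4B, align 4] → 68
+4 tail pad (align 8)
size 72, align 8
data bytes 58, size 72 → padding 14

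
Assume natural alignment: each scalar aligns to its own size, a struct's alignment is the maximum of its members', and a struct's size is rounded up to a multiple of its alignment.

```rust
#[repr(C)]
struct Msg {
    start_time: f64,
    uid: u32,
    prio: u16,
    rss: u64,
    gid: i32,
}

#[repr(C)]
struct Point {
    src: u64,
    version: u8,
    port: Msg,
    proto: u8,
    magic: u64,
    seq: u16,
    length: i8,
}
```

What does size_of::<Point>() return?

72 bytes

Msg: start_time at 0 (size 8, align 8) → ends 8; uid at 8 (size 4, align 4) → ends 12; prio at 12 (size 2, align 2) → ends 14; pad 2 to align 8 for rss; rss at 16 (size 8, align 8) → ends 24; gid at 24 (size 4, align 4) → ends 28; tail pad 4 to reach multiple of 8; total 32 bytes, alignment 8
src at 0 (size 8, align 8) → ends 8
version at 8 (size 1, align 1) → ends 9
pad 7 to align 8 for port
port at 16 (size 32, align 8) → ends 48
proto at 48 (size 1, align 1) → ends 49
pad 7 to align 8 for magic
magic at 56 (size 8, align 8) → ends 64
seq at 64 (size 2, align 2) → ends 66
length at 66 (size 1, align 1) → ends 67
tail pad 5 to reach multiple of 8
total 72 bytes, alignment 8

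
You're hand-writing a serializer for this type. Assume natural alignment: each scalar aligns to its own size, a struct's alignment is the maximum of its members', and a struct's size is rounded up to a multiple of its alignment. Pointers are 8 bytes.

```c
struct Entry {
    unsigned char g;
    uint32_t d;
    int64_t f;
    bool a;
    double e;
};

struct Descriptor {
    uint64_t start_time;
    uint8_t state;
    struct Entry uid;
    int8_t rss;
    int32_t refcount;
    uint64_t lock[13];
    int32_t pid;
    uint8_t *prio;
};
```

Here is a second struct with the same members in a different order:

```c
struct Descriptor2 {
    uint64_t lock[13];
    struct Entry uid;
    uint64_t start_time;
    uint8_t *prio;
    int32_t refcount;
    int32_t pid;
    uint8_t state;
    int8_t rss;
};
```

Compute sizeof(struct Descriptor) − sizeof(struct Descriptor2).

8

Entry: 0..1  g  (1B, 1-aligned); 1..4  -- padding (3B); 4..8  d  (4B, 4-aligned); 8..16  f  (8B, 8-aligned); 16..17  a  (1B, 1-aligned); 17..24  -- padding (7B); 24..32  e  (8B, 8-aligned); sizeof = 32, alignof = 8
0..8  start_time  (8B, 8-aligned)
8..9  state  (1B, 1-aligned)
9..16  -- padding (7B)
16..48  uid  (32B, 8-aligned)
48..49  rss  (1B, 1-aligned)
49..52  -- padding (3B)
52..56  refcount  (4B, 4-aligned)
56..160  lock  (104B, 8-aligned)
160..164  pid  (4B, 4-aligned)
164..168  -- padding (4B)
168..176  prio  (8B, 8-aligned)
sizeof = 176, alignof = 8
— Descriptor2 —
0..104  lock  (104B, 8-aligned)
104..136  uid  (32B, 8-aligned)
136..144  start_time  (8B, 8-aligned)
144..152  prio  (8B, 8-aligned)
152..156  refcount  (4B, 4-aligned)
156..160  pid  (4B, 4-aligned)
160..161  state  (1B, 1-aligned)
161..162  rss  (1B, 1-aligned)
162..168  -- tail padding (6B)
sizeof = 168, alignof = 8
176 − 168 = 8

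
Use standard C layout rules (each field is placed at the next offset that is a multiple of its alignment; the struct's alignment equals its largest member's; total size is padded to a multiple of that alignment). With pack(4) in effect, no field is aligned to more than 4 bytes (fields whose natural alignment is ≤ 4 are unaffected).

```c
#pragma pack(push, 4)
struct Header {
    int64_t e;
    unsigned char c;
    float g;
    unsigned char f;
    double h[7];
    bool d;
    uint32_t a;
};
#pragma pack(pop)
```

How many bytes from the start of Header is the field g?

12

0..8  e  (8B, 4-aligned)
8..9  c  (1B, 1-aligned)
9..12  -- padding (3B)
12..16  g  (4B, 4-aligned)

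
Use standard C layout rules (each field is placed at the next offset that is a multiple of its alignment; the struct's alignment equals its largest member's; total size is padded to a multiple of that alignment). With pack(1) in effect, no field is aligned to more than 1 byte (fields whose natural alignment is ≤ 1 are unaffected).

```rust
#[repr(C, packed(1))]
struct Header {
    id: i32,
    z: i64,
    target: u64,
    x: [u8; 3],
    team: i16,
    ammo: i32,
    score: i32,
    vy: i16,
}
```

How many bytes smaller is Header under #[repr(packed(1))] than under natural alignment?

natural layout:
  id at 0 (size 4, align 4) → ends 4
  pad 4 to align 8 for z
  z at 8 (size 8, align 8) → ends 16
  target at 16 (size 8, align 8) → ends 24
  x at 24 (size 3, align 1) → ends 27
  pad 1 to align 2 for team
  team at 28 (size 2, align 2) → ends 30
  pad 2 to align 4 for ammo
  ammo at 32 (size 4, align 4) → ends 36
  score at 36 (size 4, align 4) → ends 40
  vy at 40 (size 2, align 2) → ends 42
  tail pad 6 to reach multiple of 8
  total 48 bytes, alignment 8
packed(1) layout:
  id at 0 (size 4, align 1) → ends 4
  z at 4 (size 8, align 1) → ends 12
  target at 12 (size 8, align 1) → ends 20
  x at 20 (size 3, align 1) → ends 23
  team at 23 (size 2, align 1) → ends 25
  ammo at 25 (size 4, align 1) → ends 29
  score at 29 (size 4, align 1) → ends 33
  vy at 33 (size 2, align 1) → ends 35
  total 35 bytes, alignment 1
48 − 35 = 13

13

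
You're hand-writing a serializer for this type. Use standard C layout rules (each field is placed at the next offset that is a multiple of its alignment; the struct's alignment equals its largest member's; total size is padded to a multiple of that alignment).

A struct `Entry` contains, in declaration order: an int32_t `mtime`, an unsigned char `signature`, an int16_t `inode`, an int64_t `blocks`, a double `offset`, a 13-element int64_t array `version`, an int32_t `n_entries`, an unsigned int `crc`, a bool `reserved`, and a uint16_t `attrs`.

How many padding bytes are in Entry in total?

6

0..4  mtime  (4B, 4-aligned)
4..5  signature  (1B, 1-aligned)
5..6  -- padding (1B)
6..8  inode  (2B, 2-aligned)
8..16  blocks  (8B, 8-aligned)
16..24  offset  (8B, 8-aligned)
24..128  version  (104B, 8-aligned)
128..132  n_entries  (4B, 4-aligned)
132..136  crc  (4B, 4-aligned)
136..137  reserved  (1B, 1-aligned)
137..138  -- padding (1B)
138..140  attrs  (2B, 2-aligned)
140..144  -- tail padding (4B)
sizeof = 144, alignof = 8
data bytes 138, size 144 → padding 6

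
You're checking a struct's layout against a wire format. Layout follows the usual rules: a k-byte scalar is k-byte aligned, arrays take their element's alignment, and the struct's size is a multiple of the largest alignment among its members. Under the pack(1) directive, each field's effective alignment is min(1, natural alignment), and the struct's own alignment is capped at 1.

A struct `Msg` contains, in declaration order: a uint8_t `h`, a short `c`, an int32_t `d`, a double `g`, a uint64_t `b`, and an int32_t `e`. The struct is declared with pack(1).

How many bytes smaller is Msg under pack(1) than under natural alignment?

5

natural layout:
  0..1  h  (1B, 1-aligned)
  1..2  -- padding (1B)
  2..4  c  (2B, 2-aligned)
  4..8  d  (4B, 4-aligned)
  8..16  g  (8B, 8-aligned)
  16..24  b  (8B, 8-aligned)
  24..28  e  (4B, 4-aligned)
  28..32  -- tail padding (4B)
  sizeof = 32, alignof = 8
packed(1) layout:
  0..1  h  (1B, 1-aligned)
  1..3  c  (2B, 1-aligned)
  3..7  d  (4B, 1-aligned)
  7..15  g  (8B, 1-aligned)
  15..23  b  (8B, 1-aligned)
  23..27  e  (4B, 1-aligned)
  sizeof = 27, alignof = 1
32 − 27 = 5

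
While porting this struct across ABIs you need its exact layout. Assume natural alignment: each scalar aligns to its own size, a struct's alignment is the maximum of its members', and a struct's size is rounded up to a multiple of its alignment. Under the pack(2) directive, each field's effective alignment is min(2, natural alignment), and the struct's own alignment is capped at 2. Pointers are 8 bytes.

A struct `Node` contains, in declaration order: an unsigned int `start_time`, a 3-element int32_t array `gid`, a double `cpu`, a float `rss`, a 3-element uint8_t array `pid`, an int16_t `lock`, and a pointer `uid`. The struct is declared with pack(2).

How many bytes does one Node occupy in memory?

42 bytes

start_time at 0 (size 4, align 2) → ends 4
gid at 4 (size 12, align 2) → ends 16
cpu at 16 (size 8, align 2) → ends 24
rss at 24 (size 4, align 2) → ends 28
pid at 28 (size 3, align 1) → ends 31
pad 1 to align 2 for lock
lock at 32 (size 2, align 2) → ends 34
uid at 34 (size 8, align 2) → ends 42
total 42 bytes, alignment 2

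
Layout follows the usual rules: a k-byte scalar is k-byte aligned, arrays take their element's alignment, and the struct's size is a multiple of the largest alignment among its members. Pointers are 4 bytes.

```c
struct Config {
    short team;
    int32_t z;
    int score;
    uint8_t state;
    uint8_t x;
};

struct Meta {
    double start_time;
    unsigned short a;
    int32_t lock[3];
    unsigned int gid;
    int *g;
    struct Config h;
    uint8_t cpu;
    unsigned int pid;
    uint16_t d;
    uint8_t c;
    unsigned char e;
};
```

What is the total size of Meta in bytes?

64

Config: 0..2  team  (2B, 2-aligned); 2..4  -- padding (2B); 4..8  z  (4B, 4-aligned); 8..12  score  (4B, 4-aligned); 12..13  state  (1B, 1-aligned); 13..14  x  (1B, 1-aligned); 14..16  -- tail padding (2B); sizeof = 16, alignof = 4
0..8  start_time  (8B, 8-aligned)
8..10  a  (2B, 2-aligned)
10..12  -- padding (2B)
12..24  lock  (12B, 4-aligned)
24..28  gid  (4B, 4-aligned)
28..32  g  (4B, 4-aligned)
32..48  h  (16B, 4-aligned)
48..49  cpu  (1B, 1-aligned)
49..52  -- padding (3B)
52..56  pid  (4B, 4-aligned)
56..58  d  (2B, 2-aligned)
58..59  c  (1B, 1-aligned)
59..60  e  (1B, 1-aligned)
60..64  -- tail padding (4B)
sizeof = 64, alignof = 8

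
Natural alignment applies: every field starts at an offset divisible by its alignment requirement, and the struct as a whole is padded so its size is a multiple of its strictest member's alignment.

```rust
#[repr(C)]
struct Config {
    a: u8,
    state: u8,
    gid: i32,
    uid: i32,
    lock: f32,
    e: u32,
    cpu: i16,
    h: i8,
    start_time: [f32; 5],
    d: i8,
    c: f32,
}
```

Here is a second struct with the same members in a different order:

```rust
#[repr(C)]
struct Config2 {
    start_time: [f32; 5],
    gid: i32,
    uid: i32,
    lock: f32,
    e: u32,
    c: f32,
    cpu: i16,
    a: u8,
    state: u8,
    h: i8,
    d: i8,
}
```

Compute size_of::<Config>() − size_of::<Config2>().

@0: a [1B, align 1] → 1
@1: state [1B, align 1] → 2
+2 pad (align 4)
@4: gid [4B, align 4] → 8
@8: uid [4B, align 4] → 12
@12: lock [4B, align 4] → 16
@16: e [4B, align 4] → 20
@20: cpu [2B, align 2] → 22
@22: h [1B, align 1] → 23
+1 pad (align 4)
@24: start_time [20B, align 4] → 44
@44: d [1B, align 1] → 45
+3 pad (align 4)
@48: c [4B, align 4] → 52
size 52, align 4
— Config2 —
@0: start_time [20B, align 4] → 20
@20: gid [4B, align 4] → 24
@24: uid [4B, align 4] → 28
@28: lock [4B, align 4] → 32
@32: e [4B, align 4] → 36
@36: c [4B, align 4] → 40
@40: cpu [2B, align 2] → 42
@42: a [1B, align 1] → 43
@43: state [1B, align 1] → 44
@44: h [1B, align 1] → 45
@45: d [1B, align 1] → 46
+2 tail pad (align 4)
size 48, align 4
52 − 48 = 4

4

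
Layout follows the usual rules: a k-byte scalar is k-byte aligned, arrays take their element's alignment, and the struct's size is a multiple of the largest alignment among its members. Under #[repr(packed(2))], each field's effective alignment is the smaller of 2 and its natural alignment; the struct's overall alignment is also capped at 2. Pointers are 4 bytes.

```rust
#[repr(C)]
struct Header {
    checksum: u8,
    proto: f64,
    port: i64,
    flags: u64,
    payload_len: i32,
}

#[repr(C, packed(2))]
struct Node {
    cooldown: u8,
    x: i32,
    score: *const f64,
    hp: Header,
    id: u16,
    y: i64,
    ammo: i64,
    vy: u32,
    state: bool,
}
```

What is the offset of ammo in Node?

60

Header: checksum at 0 (size 1, align 1) → ends 1; pad 7 to align 8 for proto; proto at 8 (size 8, align 8) → ends 16; port at 16 (size 8, align 8) → ends 24; flags at 24 (size 8, align 8) → ends 32; payload_len at 32 (size 4, align 4) → ends 36; tail pad 4 to reach multiple of 8; total 40 bytes, alignment 8
cooldown at 0 (size 1, align 1) → ends 1
pad 1 to align 2 for x
x at 2 (size 4, align 2) → ends 6
score at 6 (size 4, align 2) → ends 10
hp at 10 (size 40, align 2) → ends 50
id at 50 (size 2, align 2) → ends 52
y at 52 (size 8, align 2) → ends 60
ammo at 60 (size 8, align 2) → ends 68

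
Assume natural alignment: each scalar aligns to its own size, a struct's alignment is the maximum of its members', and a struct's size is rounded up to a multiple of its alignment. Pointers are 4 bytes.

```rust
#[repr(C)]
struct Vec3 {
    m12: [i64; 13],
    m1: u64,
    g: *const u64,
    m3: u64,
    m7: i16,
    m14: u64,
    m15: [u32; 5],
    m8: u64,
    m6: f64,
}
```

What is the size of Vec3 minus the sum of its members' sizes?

m12 at 0 (size 104, align 8) → ends 104
m1 at 104 (size 8, align 8) → ends 112
g at 112 (size 4, align 4) → ends 116
pad 4 to align 8 for m3
m3 at 120 (size 8, align 8) → ends 128
m7 at 128 (size 2, align 2) → ends 130
pad 6 to align 8 for m14
m14 at 136 (size 8, align 8) → ends 144
m15 at 144 (size 20, align 4) → ends 164
pad 4 to align 8 for m8
m8 at 168 (size 8, align 8) → ends 176
m6 at 176 (size 8, align 8) → ends 184
total 184 bytes, alignment 8
data bytes 170, size 184 → padding 14

14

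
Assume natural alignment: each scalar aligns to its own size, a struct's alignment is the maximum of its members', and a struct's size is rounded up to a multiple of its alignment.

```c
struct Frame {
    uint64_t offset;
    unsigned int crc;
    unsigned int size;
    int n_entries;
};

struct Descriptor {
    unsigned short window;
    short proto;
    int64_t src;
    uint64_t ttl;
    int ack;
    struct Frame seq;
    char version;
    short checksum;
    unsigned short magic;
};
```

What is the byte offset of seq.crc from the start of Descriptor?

40

Frame: @0: offset [8B, align 8] → 8; @8: crc [4B, align 4] → 12; @12: size [4B, align 4] → 16; @16: n_entries [4B, align 4] → 20; +4 tail pad (align 8); size 24, align 8
@0: window [2B, align 2] → 2
@2: proto [2B, align 2] → 4
+4 pad (align 8)
@8: src [8B, align 8] → 16
@16: ttl [8B, align 8] → 24
@24: ack [4B, align 4] → 28
+4 pad (align 8)
@32: seq [24B, align 8] → 56
within Frame: crc at 8
32 + 8 = 40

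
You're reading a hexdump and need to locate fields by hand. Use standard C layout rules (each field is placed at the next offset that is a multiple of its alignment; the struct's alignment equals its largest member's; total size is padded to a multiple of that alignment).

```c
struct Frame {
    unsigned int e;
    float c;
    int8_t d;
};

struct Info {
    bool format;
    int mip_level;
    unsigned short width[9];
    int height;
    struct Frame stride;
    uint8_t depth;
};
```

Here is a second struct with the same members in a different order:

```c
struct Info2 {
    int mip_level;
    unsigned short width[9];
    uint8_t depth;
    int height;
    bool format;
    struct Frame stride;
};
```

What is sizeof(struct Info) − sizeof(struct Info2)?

4

Frame: 0..4  e  (4B, 4-aligned); 4..8  c  (4B, 4-aligned); 8..9  d  (1B, 1-aligned); 9..12  -- tail padding (3B); sizeof = 12, alignof = 4
0..1  format  (1B, 1-aligned)
1..4  -- padding (3B)
4..8  mip_level  (4B, 4-aligned)
8..26  width  (18B, 2-aligned)
26..28  -- padding (2B)
28..32  height  (4B, 4-aligned)
32..44  stride  (12B, 4-aligned)
44..45  depth  (1B, 1-aligned)
45..48  -- tail padding (3B)
sizeof = 48, alignof = 4
— Info2 —
0..4  mip_level  (4B, 4-aligned)
4..22  width  (18B, 2-aligned)
22..23  depth  (1B, 1-aligned)
23..24  -- padding (1B)
24..28  height  (4B, 4-aligned)
28..29  format  (1B, 1-aligned)
29..32  -- padding (3B)
32..44  stride  (12B, 4-aligned)
sizeof = 44, alignof = 4
48 − 44 = 4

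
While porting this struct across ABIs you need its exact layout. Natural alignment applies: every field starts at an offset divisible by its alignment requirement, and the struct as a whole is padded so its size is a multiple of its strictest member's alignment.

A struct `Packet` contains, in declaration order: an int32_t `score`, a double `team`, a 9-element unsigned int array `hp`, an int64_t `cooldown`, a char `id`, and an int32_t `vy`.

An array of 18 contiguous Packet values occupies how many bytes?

0..4  score  (4B, 4-aligned)
4..8  -- padding (4B)
8..16  team  (8B, 8-aligned)
16..52  hp  (36B, 4-aligned)
52..56  -- padding (4B)
56..64  cooldown  (8B, 8-aligned)
64..65  id  (1B, 1-aligned)
65..68  -- padding (3B)
68..72  vy  (4B, 4-aligned)
sizeof = 72, alignof = 8
array of 18: 18 × 72 = 1296

1296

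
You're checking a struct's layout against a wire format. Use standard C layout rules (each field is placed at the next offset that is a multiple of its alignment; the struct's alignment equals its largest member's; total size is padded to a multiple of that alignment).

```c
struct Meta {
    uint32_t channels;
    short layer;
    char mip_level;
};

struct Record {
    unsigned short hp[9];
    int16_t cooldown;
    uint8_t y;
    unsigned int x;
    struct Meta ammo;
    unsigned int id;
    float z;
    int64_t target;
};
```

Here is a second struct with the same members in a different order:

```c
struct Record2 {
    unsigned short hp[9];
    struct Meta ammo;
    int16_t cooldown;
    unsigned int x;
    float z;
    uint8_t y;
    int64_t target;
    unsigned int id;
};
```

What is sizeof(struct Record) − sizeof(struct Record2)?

-8

Meta: channels at 0 (size 4, align 4) → ends 4; layer at 4 (size 2, align 2) → ends 6; mip_level at 6 (size 1, align 1) → ends 7; tail pad 1 to reach multiple of 4; total 8 bytes, alignment 4
hp at 0 (size 18, align 2) → ends 18
cooldown at 18 (size 2, align 2) → ends 20
y at 20 (size 1, align 1) → ends 21
pad 3 to align 4 for x
x at 24 (size 4, align 4) → ends 28
ammo at 28 (size 8, align 4) → ends 36
id at 36 (size 4, align 4) → ends 40
z at 40 (size 4, align 4) → ends 44
pad 4 to align 8 for target
target at 48 (size 8, align 8) → ends 56
total 56 bytes, alignment 8
— Record2 —
hp at 0 (size 18, align 2) → ends 18
pad 2 to align 4 for ammo
ammo at 20 (size 8, align 4) → ends 28
cooldown at 28 (size 2, align 2) → ends 30
pad 2 to align 4 for x
x at 32 (size 4, align 4) → ends 36
z at 36 (size 4, align 4) → ends 40
y at 40 (size 1, align 1) → ends 41
pad 7 to align 8 for target
target at 48 (size 8, align 8) → ends 56
id at 56 (size 4, align 4) → ends 60
tail pad 4 to reach multiple of 8
total 64 bytes, alignment 8
56 − 64 = -8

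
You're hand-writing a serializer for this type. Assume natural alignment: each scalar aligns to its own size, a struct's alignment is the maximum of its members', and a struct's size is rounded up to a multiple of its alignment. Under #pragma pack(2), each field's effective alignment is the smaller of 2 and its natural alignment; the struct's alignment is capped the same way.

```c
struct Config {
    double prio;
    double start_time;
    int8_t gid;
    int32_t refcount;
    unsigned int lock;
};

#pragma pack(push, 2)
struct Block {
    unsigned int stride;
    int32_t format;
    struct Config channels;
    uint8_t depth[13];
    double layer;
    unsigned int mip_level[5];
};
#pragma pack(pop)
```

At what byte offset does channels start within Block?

Config: 0..8  prio  (8B, 8-aligned); 8..16  start_time  (8B, 8-aligned); 16..17  gid  (1B, 1-aligned); 17..20  -- padding (3B); 20..24  refcount  (4B, 4-aligned); 24..28  lock  (4B, 4-aligned); 28..32  -- tail padding (4B); sizeof = 32, alignof = 8
0..4  stride  (4B, 2-aligned)
4..8  format  (4B, 2-aligned)
8..40  channels  (32B, 2-aligned)

8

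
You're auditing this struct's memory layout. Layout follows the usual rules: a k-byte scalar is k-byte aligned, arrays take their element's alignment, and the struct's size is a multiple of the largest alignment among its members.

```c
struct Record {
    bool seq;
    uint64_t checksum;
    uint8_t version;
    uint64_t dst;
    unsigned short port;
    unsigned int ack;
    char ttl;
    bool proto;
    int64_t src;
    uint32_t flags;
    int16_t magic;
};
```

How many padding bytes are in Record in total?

24

seq at 0 (size 1, align 1) → ends 1
pad 7 to align 8 for checksum
checksum at 8 (size 8, align 8) → ends 16
version at 16 (size 1, align 1) → ends 17
pad 7 to align 8 for dst
dst at 24 (size 8, align 8) → ends 32
port at 32 (size 2, align 2) → ends 34
pad 2 to align 4 for ack
ack at 36 (size 4, align 4) → ends 40
ttl at 40 (size 1, align 1) → ends 41
proto at 41 (size 1, align 1) → ends 42
pad 6 to align 8 for src
src at 48 (size 8, align 8) → ends 56
flags at 56 (size 4, align 4) → ends 60
magic at 60 (size 2, align 2) → ends 62
tail pad 2 to reach multiple of 8
total 64 bytes, alignment 8
data bytes 40, size 64 → padding 24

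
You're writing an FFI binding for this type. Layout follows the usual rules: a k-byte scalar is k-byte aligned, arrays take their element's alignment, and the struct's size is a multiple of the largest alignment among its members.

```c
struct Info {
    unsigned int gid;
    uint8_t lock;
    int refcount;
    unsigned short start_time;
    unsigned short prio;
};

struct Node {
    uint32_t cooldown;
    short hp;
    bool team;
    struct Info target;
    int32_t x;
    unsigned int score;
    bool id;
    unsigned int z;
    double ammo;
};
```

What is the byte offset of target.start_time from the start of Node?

Info: @0: gid [4B, align 4] → 4; @4: lock [1B, align 1] → 5; +3 pad (align 4); @8: refcount [4B, align 4] → 12; @12: start_time [2B, align 2] → 14; @14: prio [2B, align 2] → 16; size 16, align 4
@0: cooldown [4B, align 4] → 4
@4: hp [2B, align 2] → 6
@6: team [1B, align 1] → 7
+1 pad (align 4)
@8: target [16B, align 4] → 24
within Info: start_time at 12
8 + 12 = 20

20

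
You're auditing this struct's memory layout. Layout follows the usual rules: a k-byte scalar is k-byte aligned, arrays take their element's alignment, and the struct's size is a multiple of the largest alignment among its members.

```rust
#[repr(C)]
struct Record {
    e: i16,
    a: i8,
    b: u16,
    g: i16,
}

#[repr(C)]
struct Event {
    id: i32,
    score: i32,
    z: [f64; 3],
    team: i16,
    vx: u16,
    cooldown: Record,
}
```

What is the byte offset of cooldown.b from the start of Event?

Record: e at 0 (size 2, align 2) → ends 2; a at 2 (size 1, align 1) → ends 3; pad 1 to align 2 for b; b at 4 (size 2, align 2) → ends 6; g at 6 (size 2, align 2) → ends 8; total 8 bytes, alignment 2
id at 0 (size 4, align 4) → ends 4
score at 4 (size 4, align 4) → ends 8
z at 8 (size 24, align 8) → ends 32
team at 32 (size 2, align 2) → ends 34
vx at 34 (size 2, align 2) → ends 36
cooldown at 36 (size 8, align 2) → ends 44
within Record: b at 4
36 + 4 = 40

40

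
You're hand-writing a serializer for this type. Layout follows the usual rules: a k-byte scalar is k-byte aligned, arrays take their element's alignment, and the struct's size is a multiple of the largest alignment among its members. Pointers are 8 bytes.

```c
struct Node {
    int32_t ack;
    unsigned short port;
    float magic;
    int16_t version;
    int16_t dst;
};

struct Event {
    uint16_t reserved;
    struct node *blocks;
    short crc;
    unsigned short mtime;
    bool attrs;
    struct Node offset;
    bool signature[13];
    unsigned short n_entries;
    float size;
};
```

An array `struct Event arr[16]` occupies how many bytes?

Node: @0: ack [4B, align 4] → 4; @4: port [2B, align 2] → 6; +2 pad (align 4); @8: magic [4B, align 4] → 12; @12: version [2B, align 2] → 14; @14: dst [2B, align 2] → 16; size 16, align 4
@0: reserved [2B, align 2] → 2
+6 pad (align 8)
@8: blocks [8B, align 8] → 16
@16: crc [2B, align 2] → 18
@18: mtime [2B, align 2] → 20
@20: attrs [1B, align 1] → 21
+3 pad (align 4)
@24: offset [16B, align 4] → 40
@40: signature [13B, align 1] → 53
+1 pad (align 2)
@54: n_entries [2B, align 2] → 56
@56: size [4B, align 4] → 60
+4 tail pad (align 8)
size 64, align 8
array of 16: 16 × 64 = 1024

1024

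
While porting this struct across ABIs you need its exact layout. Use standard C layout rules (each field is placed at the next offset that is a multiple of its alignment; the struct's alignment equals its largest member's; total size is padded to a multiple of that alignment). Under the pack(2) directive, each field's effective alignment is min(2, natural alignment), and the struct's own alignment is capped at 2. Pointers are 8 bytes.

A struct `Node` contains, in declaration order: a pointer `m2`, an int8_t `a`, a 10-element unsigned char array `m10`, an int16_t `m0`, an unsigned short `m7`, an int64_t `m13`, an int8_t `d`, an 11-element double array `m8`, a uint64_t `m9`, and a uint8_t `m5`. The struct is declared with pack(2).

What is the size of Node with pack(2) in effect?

132

m2 at 0 (size 8, align 2) → ends 8
a at 8 (size 1, align 1) → ends 9
m10 at 9 (size 10, align 1) → ends 19
pad 1 to align 2 for m0
m0 at 20 (size 2, align 2) → ends 22
m7 at 22 (size 2, align 2) → ends 24
m13 at 24 (size 8, align 2) → ends 32
d at 32 (size 1, align 1) → ends 33
pad 1 to align 2 for m8
m8 at 34 (size 88, align 2) → ends 122
m9 at 122 (size 8, align 2) → ends 130
m5 at 130 (size 1, align 1) → ends 131
tail pad 1 to reach multiple of 2
total 132 bytes, alignment 2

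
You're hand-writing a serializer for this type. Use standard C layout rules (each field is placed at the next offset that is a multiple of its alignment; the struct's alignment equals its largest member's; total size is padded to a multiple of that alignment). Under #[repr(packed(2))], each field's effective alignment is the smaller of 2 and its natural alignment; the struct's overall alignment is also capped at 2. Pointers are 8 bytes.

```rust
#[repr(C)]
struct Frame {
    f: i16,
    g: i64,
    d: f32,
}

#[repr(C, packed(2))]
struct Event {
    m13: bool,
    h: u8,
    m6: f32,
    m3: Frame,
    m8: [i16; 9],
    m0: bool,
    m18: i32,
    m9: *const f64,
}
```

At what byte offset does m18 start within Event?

Frame: 0..2  f  (2B, 2-aligned); 2..8  -- padding (6B); 8..16  g  (8B, 8-aligned); 16..20  d  (4B, 4-aligned); 20..24  -- tail padding (4B); sizeof = 24, alignof = 8
0..1  m13  (1B, 1-aligned)
1..2  h  (1B, 1-aligned)
2..6  m6  (4B, 2-aligned)
6..30  m3  (24B, 2-aligned)
30..48  m8  (18B, 2-aligned)
48..49  m0  (1B, 1-aligned)
49..50  -- padding (1B)
50..54  m18  (4B, 2-aligned)

50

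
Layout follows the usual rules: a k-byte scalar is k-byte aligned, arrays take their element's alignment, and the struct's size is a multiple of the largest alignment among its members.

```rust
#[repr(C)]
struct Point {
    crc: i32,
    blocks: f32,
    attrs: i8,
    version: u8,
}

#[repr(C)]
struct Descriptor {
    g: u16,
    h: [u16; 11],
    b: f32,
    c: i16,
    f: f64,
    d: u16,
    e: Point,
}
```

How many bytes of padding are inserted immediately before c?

0

Point: 0..4  crc  (4B, 4-aligned); 4..8  blocks  (4B, 4-aligned); 8..9  attrs  (1B, 1-aligned); 9..10  version  (1B, 1-aligned); 10..12  -- tail padding (2B); sizeof = 12, alignof = 4
0..2  g  (2B, 2-aligned)
2..24  h  (22B, 2-aligned)
24..28  b  (4B, 4-aligned)
28..30  c  (2B, 2-aligned)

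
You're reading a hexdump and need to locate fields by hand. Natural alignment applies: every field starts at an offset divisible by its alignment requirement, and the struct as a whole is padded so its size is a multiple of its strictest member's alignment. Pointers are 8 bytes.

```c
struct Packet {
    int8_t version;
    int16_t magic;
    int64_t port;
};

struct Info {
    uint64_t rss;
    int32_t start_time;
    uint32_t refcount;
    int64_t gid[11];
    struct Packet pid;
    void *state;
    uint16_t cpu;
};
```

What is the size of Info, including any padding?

Packet: version at 0 (size 1, align 1) → ends 1; pad 1 to align 2 for magic; magic at 2 (size 2, align 2) → ends 4; pad 4 to align 8 for port; port at 8 (size 8, align 8) → ends 16; total 16 bytes, alignment 8
rss at 0 (size 8, align 8) → ends 8
start_time at 8 (size 4, align 4) → ends 12
refcount at 12 (size 4, align 4) → ends 16
gid at 16 (size 88, align 8) → ends 104
pid at 104 (size 16, align 8) → ends 120
state at 120 (size 8, align 8) → ends 128
cpu at 128 (size 2, align 2) → ends 130
tail pad 6 to reach multiple of 8
total 136 bytes, alignment 8

136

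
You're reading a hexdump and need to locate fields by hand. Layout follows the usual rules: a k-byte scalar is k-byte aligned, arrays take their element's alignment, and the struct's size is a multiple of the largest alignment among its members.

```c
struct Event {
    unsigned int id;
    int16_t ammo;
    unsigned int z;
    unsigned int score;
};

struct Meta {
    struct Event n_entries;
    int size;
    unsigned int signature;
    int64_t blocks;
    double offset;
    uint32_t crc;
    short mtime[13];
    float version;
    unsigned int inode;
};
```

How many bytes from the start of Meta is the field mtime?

Event: 0..4  id  (4B, 4-aligned); 4..6  ammo  (2B, 2-aligned); 6..8  -- padding (2B); 8..12  z  (4B, 4-aligned); 12..16  score  (4B, 4-aligned); sizeof = 16, alignof = 4
0..16  n_entries  (16B, 4-aligned)
16..20  size  (4B, 4-aligned)
20..24  signature  (4B, 4-aligned)
24..32  blocks  (8B, 8-aligned)
32..40  offset  (8B, 8-aligned)
40..44  crc  (4B, 4-aligned)
44..70  mtime  (26B, 2-aligned)

44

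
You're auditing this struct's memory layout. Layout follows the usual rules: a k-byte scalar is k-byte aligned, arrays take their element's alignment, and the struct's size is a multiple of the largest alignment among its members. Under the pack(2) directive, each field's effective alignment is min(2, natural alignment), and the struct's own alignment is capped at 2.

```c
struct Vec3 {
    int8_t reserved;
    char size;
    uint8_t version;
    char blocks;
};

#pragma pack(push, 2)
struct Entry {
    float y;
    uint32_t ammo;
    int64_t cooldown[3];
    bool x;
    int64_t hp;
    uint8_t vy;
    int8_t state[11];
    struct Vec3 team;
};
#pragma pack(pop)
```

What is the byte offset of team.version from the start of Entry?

Vec3: @0: reserved [1B, align 1] → 1; @1: size [1B, align 1] → 2; @2: version [1B, align 1] → 3; @3: blocks [1B, align 1] → 4; size 4, align 1
@0: y [4B, align 2] → 4
@4: ammo [4B, align 2] → 8
@8: cooldown [24B, align 2] → 32
@32: x [1B, align 1] → 33
+1 pad (align 2)
@34: hp [8B, align 2] → 42
@42: vy [1B, align 1] → 43
@43: state [11B, align 1] → 54
@54: team [4B, align 1] → 58
within Vec3: version at 2
54 + 2 = 56

56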